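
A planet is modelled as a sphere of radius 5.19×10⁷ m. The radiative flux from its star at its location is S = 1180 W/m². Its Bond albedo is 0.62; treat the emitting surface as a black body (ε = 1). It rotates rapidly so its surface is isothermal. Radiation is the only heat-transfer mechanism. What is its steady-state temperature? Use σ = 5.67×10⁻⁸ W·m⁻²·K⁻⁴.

T ≈ 211 K

At equilibrium, absorbed power = emitted power.
Absorbing cross-section = πr² = 8.462×10¹⁵ m²; emitting surface = 4πr² = 3.385×10¹⁶ m² (ratio 4).
(1−a)S·A_cross = εσ·A_surf·T⁴  ⇒  T⁴ = (1−a)S/(4σ).
T⁴ = 0.380·1180/(4·5.67×10⁻⁸) = 1.977×10⁹ K⁴.
T = (1.977×10⁹)^(1/4).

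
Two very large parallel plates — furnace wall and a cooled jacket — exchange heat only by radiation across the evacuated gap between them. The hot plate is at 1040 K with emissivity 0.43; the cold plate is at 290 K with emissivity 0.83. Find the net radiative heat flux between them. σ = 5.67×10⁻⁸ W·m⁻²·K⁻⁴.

For two infinite grey parallel plates, q = σ(T₁⁴ − T₂⁴)/(1/ε₁ + 1/ε₂ − 1).
T₁⁴ − T₂⁴ = 1.170×10¹² − 7.073×10⁹ = 1.163×10¹² K⁴.
1/ε₁ + 1/ε₂ − 1 = 2.326 + 1.205 − 1 = 2.530.
q = 5.67×10⁻⁸ × 1.163×10¹² / 2.530.

q ≈ 26100 W/m²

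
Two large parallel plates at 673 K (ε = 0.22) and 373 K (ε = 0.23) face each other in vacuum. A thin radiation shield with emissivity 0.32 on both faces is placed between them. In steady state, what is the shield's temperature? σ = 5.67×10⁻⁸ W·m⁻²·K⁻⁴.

T_s ≈ 577 K

In steady state the net flux on the hot side equals that on the cold side.
σ(T₁⁴−T_s⁴)/D₁ = σ(T_s⁴−T₂⁴)/D₂, with D₁ = 1/ε₁+1/ε_s−1 = 6.670, D₂ = 1/ε_s+1/ε₂−1 = 6.473.
Solve for T_s⁴: T_s⁴ = (D₂·T₁⁴ + D₁·T₂⁴)/(D₁+D₂) = 1.109×10¹¹ K⁴.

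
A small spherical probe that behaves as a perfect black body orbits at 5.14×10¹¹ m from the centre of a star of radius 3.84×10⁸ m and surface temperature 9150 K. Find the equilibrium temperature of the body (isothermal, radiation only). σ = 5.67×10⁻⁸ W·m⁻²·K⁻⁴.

T ≈ 177 K

The star's surface emits σT_*⁴; at distance d the flux is S = σT_*⁴(R_*/d)².
S = 5.67×10⁻⁸·(9150)⁴·(3.84×10⁸/5.14×10¹¹)² = 221.8 W/m².
For an isothermal sphere T⁴ = (1−a)S/(4σ) = 9.780×10⁸ K⁴.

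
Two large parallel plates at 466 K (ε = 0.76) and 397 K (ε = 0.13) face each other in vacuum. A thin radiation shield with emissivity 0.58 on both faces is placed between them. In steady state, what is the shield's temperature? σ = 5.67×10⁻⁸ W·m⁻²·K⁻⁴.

T_s ≈ 455 K

In steady state the net flux on the hot side equals that on the cold side.
σ(T₁⁴−T_s⁴)/D₁ = σ(T_s⁴−T₂⁴)/D₂, with D₁ = 1/ε₁+1/ε_s−1 = 2.040, D₂ = 1/ε_s+1/ε₂−1 = 8.416.
Solve for T_s⁴: T_s⁴ = (D₂·T₁⁴ + D₁·T₂⁴)/(D₁+D₂) = 4.280×10¹⁰ K⁴.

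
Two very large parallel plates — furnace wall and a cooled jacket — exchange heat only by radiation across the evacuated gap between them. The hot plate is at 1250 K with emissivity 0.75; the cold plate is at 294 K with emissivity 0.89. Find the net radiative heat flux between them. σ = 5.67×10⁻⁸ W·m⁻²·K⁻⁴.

q ≈ 94700 W/m²

For two infinite grey parallel plates, q = σ(T₁⁴ − T₂⁴)/(1/ε₁ + 1/ε₂ − 1).
T₁⁴ − T₂⁴ = 2.441×10¹² − 7.471×10⁹ = 2.434×10¹² K⁴.
1/ε₁ + 1/ε₂ − 1 = 1.333 + 1.124 − 1 = 1.457.
q = 5.67×10⁻⁸ × 2.434×10¹² / 1.457.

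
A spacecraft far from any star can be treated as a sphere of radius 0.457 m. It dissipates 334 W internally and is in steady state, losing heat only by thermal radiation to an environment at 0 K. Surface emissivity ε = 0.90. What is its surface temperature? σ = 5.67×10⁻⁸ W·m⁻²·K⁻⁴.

T ≈ 223 K

Steady state: internal power = radiated power, P = εσA T⁴.
Radiating area A = 4πr² = 2.624 m².
T⁴ = P/(εσA) = 334/(0.90·5.67×10⁻⁸·2.624) = 2.494×10⁹ K⁴.
T = (2.494×10⁹)^(1/4).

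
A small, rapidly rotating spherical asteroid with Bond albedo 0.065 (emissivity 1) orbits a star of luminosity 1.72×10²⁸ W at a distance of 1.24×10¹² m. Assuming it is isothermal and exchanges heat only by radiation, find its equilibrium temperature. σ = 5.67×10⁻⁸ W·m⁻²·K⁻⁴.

T ≈ 246 K

First find the stellar flux at distance d: S = L/(4πd²) = 1.72×10²⁸/(4π·(1.24×10¹²)²) = 890.2 W/m².
For an isothermal sphere, absorbed (1−a)S·πr² = emitted σ·4πr²·T⁴, so T⁴ = (1−a)S/(4σ).
T⁴ = 0.935·890.2/(4·5.67×10⁻⁸) = 3.670×10⁹ K⁴.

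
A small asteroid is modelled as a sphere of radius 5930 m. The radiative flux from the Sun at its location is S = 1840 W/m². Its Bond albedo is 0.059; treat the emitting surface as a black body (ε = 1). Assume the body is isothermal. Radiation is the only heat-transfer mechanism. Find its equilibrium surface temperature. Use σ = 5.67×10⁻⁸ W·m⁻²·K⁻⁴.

At equilibrium, absorbed power = emitted power.
Absorbing cross-section = πr² = 1.105×10⁸ m²; emitting surface = 4πr² = 4.419×10⁸ m² (ratio 4).
(1−a)S·A_cross = εσ·A_surf·T⁴  ⇒  T⁴ = (1−a)S/(4σ).
T⁴ = 0.941·1840/(4·5.67×10⁻⁸) = 7.634×10⁹ K⁴.
T = (7.634×10⁹)^(1/4).

T ≈ 296 K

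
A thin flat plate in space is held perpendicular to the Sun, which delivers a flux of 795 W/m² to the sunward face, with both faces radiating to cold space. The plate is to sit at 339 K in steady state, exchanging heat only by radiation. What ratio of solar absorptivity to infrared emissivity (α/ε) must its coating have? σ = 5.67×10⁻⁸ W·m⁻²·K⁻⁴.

Balance: αS·A = εσ·2A·T⁴ ⇒ α/ε = 2σT⁴/S.
α/ε = 2·5.67×10⁻⁸·(339)⁴/795 = 2·5.67×10⁻⁸·1.321×10¹⁰/795.

α/ε ≈ 1.88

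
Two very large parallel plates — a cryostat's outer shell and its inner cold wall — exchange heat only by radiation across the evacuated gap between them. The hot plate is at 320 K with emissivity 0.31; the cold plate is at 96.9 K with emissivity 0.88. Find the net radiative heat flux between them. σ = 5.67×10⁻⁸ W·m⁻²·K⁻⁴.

For two infinite grey parallel plates, q = σ(T₁⁴ − T₂⁴)/(1/ε₁ + 1/ε₂ − 1).
T₁⁴ − T₂⁴ = 1.049×10¹⁰ − 8.816×10⁷ = 1.040×10¹⁰ K⁴.
1/ε₁ + 1/ε₂ − 1 = 3.226 + 1.136 − 1 = 3.362.
q = 5.67×10⁻⁸ × 1.040×10¹⁰ / 3.362.

q ≈ 175 W/m²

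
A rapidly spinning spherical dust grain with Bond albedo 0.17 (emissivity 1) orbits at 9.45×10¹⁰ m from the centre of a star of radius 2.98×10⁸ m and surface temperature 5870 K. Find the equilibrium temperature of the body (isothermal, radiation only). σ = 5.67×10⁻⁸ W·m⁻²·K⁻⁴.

The star's surface emits σT_*⁴; at distance d the flux is S = σT_*⁴(R_*/d)².
S = 5.67×10⁻⁸·(5870)⁴·(2.98×10⁸/9.45×10¹⁰)² = 669.4 W/m².
For an isothermal sphere T⁴ = (1−a)S/(4σ) = 2.450×10⁹ K⁴.

T ≈ 222 K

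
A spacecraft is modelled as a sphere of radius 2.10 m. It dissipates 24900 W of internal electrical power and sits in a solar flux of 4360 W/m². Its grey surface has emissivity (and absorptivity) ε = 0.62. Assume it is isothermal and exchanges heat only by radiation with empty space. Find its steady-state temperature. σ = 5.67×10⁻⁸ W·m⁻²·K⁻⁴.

T ≈ 423 K

At steady state, absorbed solar power + internal power = radiated power.
Absorbed: α·S·A_cross = 0.62·4360·13.85 = 37450 W (cross-section πr²).
Total input = 37450 + 24900 = 62350 W.
Radiated: εσ·A_surf·T⁴ with A_surf = 4πr² = 55.42 m².
T⁴ = 62350/(0.62·5.67×10⁻⁸·55.42) = 3.201×10¹⁰ K⁴.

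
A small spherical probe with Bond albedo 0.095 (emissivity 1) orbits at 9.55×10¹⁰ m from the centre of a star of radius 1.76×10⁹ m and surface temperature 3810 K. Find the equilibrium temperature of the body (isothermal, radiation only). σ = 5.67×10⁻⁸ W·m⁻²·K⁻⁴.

The star's surface emits σT_*⁴; at distance d the flux is S = σT_*⁴(R_*/d)².
S = 5.67×10⁻⁸·(3810)⁴·(1.76×10⁹/9.55×10¹⁰)² = 4058 W/m².
For an isothermal sphere T⁴ = (1−a)S/(4σ) = 1.619×10¹⁰ K⁴.

T ≈ 357 K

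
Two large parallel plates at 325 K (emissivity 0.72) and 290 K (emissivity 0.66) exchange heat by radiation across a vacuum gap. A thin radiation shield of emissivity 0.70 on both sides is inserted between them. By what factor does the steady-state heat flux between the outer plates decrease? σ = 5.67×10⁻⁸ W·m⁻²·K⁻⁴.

Without shield: q₀ = σΔ(T⁴)/(1/ε₁+1/ε₂−1) with denominator 1.904.
With shield the two gaps are in series; the resistances add: (1/ε₁+1/ε_s−1)+(1/ε_s+1/ε₂−1) = 1.817+1.944 = 3.761.
Heat-flux ratio q₀/q = 3.761/1.904.

factor ≈ 1.98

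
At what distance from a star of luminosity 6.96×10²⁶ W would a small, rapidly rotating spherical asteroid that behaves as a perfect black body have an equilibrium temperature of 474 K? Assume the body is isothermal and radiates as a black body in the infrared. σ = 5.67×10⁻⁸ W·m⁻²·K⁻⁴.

d ≈ 6.96×10¹⁰ m

For an isothermal black-emitting sphere, (1−a)S·πr² = σ·4πr²·T⁴ ⇒ S = 4σT⁴/(1−a).
S = 4·5.67×10⁻⁸·(474)⁴/1.00 = 11450 W/m².
Flux falls as S = L/(4πd²), so d = √(L/(4πS)) = √(6.96×10²⁶/(4π·11450)).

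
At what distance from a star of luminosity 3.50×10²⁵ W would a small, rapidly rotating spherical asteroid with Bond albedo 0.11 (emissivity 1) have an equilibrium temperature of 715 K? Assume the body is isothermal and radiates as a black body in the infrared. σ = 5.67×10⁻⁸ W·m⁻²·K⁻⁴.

For an isothermal black-emitting sphere, (1−a)S·πr² = σ·4πr²·T⁴ ⇒ S = 4σT⁴/(1−a).
S = 4·5.67×10⁻⁸·(715)⁴/0.890 = 66600 W/m².
Flux falls as S = L/(4πd²), so d = √(L/(4πS)) = √(3.50×10²⁵/(4π·66600)).

d ≈ 6.47×10⁹ m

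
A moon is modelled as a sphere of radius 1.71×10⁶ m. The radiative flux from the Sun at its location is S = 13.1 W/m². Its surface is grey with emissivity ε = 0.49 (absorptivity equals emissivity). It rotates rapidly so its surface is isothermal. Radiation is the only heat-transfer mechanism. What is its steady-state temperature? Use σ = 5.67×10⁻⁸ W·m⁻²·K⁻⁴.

At equilibrium, absorbed power = emitted power.
Absorbing cross-section = πr² = 9.186×10¹² m²; emitting surface = 4πr² = 3.675×10¹³ m² (ratio 4).
εS·A_cross = εσ·A_surf·T⁴  ⇒  T⁴ = S/(4σ)   (ε cancels).
T⁴ = 13.1/(4·5.67×10⁻⁸) = 5.776×10⁷ K⁴.
T = (5.776×10⁷)^(1/4).

T ≈ 87.2 K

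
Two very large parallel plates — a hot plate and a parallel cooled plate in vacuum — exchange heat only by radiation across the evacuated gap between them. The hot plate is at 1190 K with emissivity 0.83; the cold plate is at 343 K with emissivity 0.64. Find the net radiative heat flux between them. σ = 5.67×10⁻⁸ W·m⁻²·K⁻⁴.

q ≈ 63900 W/m²

For two infinite grey parallel plates, q = σ(T₁⁴ − T₂⁴)/(1/ε₁ + 1/ε₂ − 1).
T₁⁴ − T₂⁴ = 2.005×10¹² − 1.384×10¹⁰ = 1.991×10¹² K⁴.
1/ε₁ + 1/ε₂ − 1 = 1.205 + 1.562 − 1 = 1.767.
q = 5.67×10⁻⁸ × 1.991×10¹² / 1.767.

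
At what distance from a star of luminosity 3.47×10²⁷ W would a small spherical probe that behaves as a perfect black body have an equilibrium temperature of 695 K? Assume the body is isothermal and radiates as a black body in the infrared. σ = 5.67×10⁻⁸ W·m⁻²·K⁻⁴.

For an isothermal black-emitting sphere, (1−a)S·πr² = σ·4πr²·T⁴ ⇒ S = 4σT⁴/(1−a).
S = 4·5.67×10⁻⁸·(695)⁴/1.00 = 52920 W/m².
Flux falls as S = L/(4πd²), so d = √(L/(4πS)) = √(3.47×10²⁷/(4π·52920)).

d ≈ 7.22×10¹⁰ m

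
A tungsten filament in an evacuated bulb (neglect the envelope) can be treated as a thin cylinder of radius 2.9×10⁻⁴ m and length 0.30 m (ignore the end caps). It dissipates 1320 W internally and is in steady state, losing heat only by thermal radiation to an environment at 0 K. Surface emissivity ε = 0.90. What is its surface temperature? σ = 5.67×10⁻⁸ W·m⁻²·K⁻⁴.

Steady state: internal power = radiated power, P = εσA T⁴.
Radiating area A = 2πrL = 5.466×10⁻⁴ m².
T⁴ = P/(εσA) = 1320/(0.90·5.67×10⁻⁸·5.466×10⁻⁴) = 4.732×10¹³ K⁴.
T = (4.732×10¹³)^(1/4).

T ≈ 2620 K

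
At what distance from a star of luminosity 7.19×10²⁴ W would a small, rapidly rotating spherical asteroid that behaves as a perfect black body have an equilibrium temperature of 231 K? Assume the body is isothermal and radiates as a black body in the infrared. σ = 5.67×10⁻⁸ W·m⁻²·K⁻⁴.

For an isothermal black-emitting sphere, (1−a)S·πr² = σ·4πr²·T⁴ ⇒ S = 4σT⁴/(1−a).
S = 4·5.67×10⁻⁸·(231)⁴/1.00 = 645.8 W/m².
Flux falls as S = L/(4πd²), so d = √(L/(4πS)) = √(7.19×10²⁴/(4π·645.8)).

d ≈ 2.98×10¹⁰ m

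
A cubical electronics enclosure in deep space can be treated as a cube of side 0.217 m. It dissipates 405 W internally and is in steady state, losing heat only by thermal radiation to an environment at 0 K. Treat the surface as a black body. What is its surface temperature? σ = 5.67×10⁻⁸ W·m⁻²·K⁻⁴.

Steady state: internal power = radiated power, P = εσA T⁴.
Radiating area A = 6L² = 0.2825 m².
T⁴ = P/(εσA) = 405/(1.0·5.67×10⁻⁸·0.2825) = 2.528×10¹⁰ K⁴.
T = (2.528×10¹⁰)^(1/4).

T ≈ 399 K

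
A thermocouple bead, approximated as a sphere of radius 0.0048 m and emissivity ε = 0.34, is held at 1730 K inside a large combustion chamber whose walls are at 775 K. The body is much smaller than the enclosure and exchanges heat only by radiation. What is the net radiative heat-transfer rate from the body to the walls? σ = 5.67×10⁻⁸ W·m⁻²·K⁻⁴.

For a small grey body in a large enclosure: P_net = εσA(T_body⁴ − T_wall⁴).
A = 4πr² = 2.895×10⁻⁴ m²; T_body⁴ − T_wall⁴ = 8.957×10¹² − 3.608×10¹¹ = 8.597×10¹² K⁴.
|P_net| = 0.34·5.67×10⁻⁸·2.895×10⁻⁴·8.597×10¹².

P_net ≈ 48.0 W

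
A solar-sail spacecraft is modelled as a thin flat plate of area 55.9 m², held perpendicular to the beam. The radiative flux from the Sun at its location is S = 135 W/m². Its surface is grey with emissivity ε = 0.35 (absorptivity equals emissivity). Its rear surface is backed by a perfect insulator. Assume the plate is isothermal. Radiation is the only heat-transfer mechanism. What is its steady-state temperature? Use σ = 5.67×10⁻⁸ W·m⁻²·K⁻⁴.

T ≈ 221 K

At equilibrium, absorbed power = emitted power.
Absorbing cross-section = A = 55.90 m²; emitting surface = A = 55.90 m² (ratio 1).
εS·A_cross = εσ·A_surf·T⁴  ⇒  T⁴ = S/(1σ)   (ε cancels).
T⁴ = 135/(1·5.67×10⁻⁸) = 2.381×10⁹ K⁴.
T = (2.381×10⁹)^(1/4).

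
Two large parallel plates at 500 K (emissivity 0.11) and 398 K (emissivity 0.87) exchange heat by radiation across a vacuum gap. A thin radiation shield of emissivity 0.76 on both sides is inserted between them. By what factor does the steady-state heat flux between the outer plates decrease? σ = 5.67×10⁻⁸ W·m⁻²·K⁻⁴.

factor ≈ 1.18

Without shield: q₀ = σΔ(T⁴)/(1/ε₁+1/ε₂−1) with denominator 9.240.
With shield the two gaps are in series; the resistances add: (1/ε₁+1/ε_s−1)+(1/ε_s+1/ε₂−1) = 9.407+1.465 = 10.87.
Heat-flux ratio q₀/q = 10.87/9.240.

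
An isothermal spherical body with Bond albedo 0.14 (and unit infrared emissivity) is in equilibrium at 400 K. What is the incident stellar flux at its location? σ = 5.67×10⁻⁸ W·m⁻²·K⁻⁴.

(1−a)S·πr² = σ·4πr²·T⁴ ⇒ S = 4σT⁴/(1−a).
S = 4·5.67×10⁻⁸·2.560×10¹⁰/0.860.

S ≈ 6750 W/m²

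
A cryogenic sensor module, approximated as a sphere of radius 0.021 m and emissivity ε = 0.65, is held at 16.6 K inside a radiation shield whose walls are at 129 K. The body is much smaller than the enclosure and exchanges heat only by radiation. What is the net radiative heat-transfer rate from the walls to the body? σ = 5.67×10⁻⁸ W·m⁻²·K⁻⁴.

P_net ≈ 0.0565 W

For a small grey body in a large enclosure: P_net = εσA(T_body⁴ − T_wall⁴).
A = 4πr² = 0.005542 m²; T_body⁴ − T_wall⁴ = 75930 − 2.769×10⁸ = -2.768×10⁸ K⁴.
|P_net| = 0.65·5.67×10⁻⁸·0.005542·2.768×10⁸.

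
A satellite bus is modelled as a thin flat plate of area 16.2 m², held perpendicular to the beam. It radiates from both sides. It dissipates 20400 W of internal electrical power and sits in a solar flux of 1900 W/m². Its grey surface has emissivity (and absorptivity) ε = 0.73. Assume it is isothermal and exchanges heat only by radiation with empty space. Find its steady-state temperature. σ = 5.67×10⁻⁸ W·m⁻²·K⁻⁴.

T ≈ 423 K

At steady state, absorbed solar power + internal power = radiated power.
Absorbed: α·S·A_cross = 0.73·1900·16.20 = 22470 W (cross-section A).
Total input = 22470 + 20400 = 42870 W.
Radiated: εσ·A_surf·T⁴ with A_surf = 2A = 32.40 m².
T⁴ = 42870/(0.73·5.67×10⁻⁸·32.40) = 3.197×10¹⁰ K⁴.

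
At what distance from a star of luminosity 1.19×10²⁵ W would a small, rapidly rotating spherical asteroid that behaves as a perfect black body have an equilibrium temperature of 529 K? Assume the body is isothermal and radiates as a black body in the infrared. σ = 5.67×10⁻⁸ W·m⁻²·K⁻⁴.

For an isothermal black-emitting sphere, (1−a)S·πr² = σ·4πr²·T⁴ ⇒ S = 4σT⁴/(1−a).
S = 4·5.67×10⁻⁸·(529)⁴/1.00 = 17760 W/m².
Flux falls as S = L/(4πd²), so d = √(L/(4πS)) = √(1.19×10²⁵/(4π·17760)).

d ≈ 7.30×10⁹ m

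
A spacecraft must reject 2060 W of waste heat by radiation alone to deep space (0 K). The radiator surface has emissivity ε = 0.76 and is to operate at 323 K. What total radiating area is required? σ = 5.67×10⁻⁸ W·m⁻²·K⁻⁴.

A ≈ 4.39 m²

P = εσA T⁴ ⇒ A = P/(εσT⁴).
T⁴ = 1.088×10¹⁰ K⁴.
A = 2060/(0.76 × 5.67×10⁻⁸ × 1.088×10¹⁰).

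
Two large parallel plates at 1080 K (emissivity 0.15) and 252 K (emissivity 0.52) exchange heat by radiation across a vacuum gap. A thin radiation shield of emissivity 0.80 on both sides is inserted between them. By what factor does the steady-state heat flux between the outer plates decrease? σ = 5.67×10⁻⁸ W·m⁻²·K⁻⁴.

factor ≈ 1.20

Without shield: q₀ = σΔ(T⁴)/(1/ε₁+1/ε₂−1) with denominator 7.590.
With shield the two gaps are in series; the resistances add: (1/ε₁+1/ε_s−1)+(1/ε_s+1/ε₂−1) = 6.917+2.173 = 9.090.
Heat-flux ratio q₀/q = 9.090/7.590.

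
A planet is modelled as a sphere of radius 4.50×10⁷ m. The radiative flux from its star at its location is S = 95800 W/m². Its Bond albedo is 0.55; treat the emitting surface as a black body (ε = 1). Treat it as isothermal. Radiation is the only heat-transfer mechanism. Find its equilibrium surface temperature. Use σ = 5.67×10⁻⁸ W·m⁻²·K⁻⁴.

T ≈ 660 K

At equilibrium, absorbed power = emitted power.
Absorbing cross-section = πr² = 6.362×10¹⁵ m²; emitting surface = 4πr² = 2.545×10¹⁶ m² (ratio 4).
(1−a)S·A_cross = εσ·A_surf·T⁴  ⇒  T⁴ = (1−a)S/(4σ).
T⁴ = 0.450·95800/(4·5.67×10⁻⁸) = 1.901×10¹¹ K⁴.
T = (1.901×10¹¹)^(1/4).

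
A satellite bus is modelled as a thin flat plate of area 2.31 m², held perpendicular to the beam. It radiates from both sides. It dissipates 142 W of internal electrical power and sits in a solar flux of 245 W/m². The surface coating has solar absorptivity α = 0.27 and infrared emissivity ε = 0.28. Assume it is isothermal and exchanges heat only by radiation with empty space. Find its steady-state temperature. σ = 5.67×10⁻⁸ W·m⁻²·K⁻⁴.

At steady state, absorbed solar power + internal power = radiated power.
Absorbed: α·S·A_cross = 0.27·245·2.310 = 152.8 W (cross-section A).
Total input = 152.8 + 142 = 294.8 W.
Radiated: εσ·A_surf·T⁴ with A_surf = 2A = 4.620 m².
T⁴ = 294.8/(0.28·5.67×10⁻⁸·4.620) = 4.019×10⁹ K⁴.

T ≈ 252 K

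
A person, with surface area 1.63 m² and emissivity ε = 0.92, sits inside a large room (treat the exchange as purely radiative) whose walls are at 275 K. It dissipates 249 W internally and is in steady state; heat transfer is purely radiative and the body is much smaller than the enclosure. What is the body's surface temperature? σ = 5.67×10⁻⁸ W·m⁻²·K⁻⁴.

For a small grey body in a large enclosure, net radiated power = εσA(T⁴ − T_w⁴).
Steady state: P = εσA(T⁴ − T_w⁴) with A = 1.63 m².
T⁴ = P/(εσA) + T_w⁴ = 249/(0.92·5.67×10⁻⁸·1.630) + (275)⁴
    = 2.928×10⁹ + 5.719×10⁹ = 8.648×10⁹ K⁴.

T ≈ 305 K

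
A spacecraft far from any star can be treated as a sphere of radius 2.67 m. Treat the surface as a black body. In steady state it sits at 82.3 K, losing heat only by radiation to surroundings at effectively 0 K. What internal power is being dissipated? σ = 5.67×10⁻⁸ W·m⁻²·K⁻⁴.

P ≈ 233 W

Steady state: P = εσA T⁴.
A = 4πr² = 89.58 m²; T⁴ = (82.3)⁴ = 4.588×10⁷ K⁴.
P = 1.0 × 5.67×10⁻⁸ × 89.58 × 4.588×10⁷.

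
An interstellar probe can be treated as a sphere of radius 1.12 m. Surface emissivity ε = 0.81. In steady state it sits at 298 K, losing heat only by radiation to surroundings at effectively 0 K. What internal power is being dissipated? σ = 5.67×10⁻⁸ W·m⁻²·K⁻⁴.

P ≈ 5710 W

Steady state: P = εσA T⁴.
A = 4πr² = 15.76 m²; T⁴ = (298)⁴ = 7.886×10⁹ K⁴.
P = 0.81 × 5.67×10⁻⁸ × 15.76 × 7.886×10⁹.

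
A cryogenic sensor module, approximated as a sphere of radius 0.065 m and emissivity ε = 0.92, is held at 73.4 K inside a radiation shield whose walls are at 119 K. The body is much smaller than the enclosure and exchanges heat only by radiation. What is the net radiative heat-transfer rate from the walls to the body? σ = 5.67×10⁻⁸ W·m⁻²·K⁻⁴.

For a small grey body in a large enclosure: P_net = εσA(T_body⁴ − T_wall⁴).
A = 4πr² = 0.05309 m²; T_body⁴ − T_wall⁴ = 2.903×10⁷ − 2.005×10⁸ = -1.715×10⁸ K⁴.
|P_net| = 0.92·5.67×10⁻⁸·0.05309·1.715×10⁸.

P_net ≈ 0.475 W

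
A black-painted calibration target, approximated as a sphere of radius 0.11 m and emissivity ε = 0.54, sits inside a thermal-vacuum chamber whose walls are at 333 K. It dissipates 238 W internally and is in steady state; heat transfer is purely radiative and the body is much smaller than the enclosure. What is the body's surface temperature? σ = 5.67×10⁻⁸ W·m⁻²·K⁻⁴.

For a small grey body in a large enclosure, net radiated power = εσA(T⁴ − T_w⁴).
Steady state: P = εσA(T⁴ − T_w⁴) with A = 4πr² = 0.1521 m².
T⁴ = P/(εσA) + T_w⁴ = 238/(0.54·5.67×10⁻⁸·0.1521) + (333)⁴
    = 5.112×10¹⁰ + 1.230×10¹⁰ = 6.342×10¹⁰ K⁴.

T ≈ 502 K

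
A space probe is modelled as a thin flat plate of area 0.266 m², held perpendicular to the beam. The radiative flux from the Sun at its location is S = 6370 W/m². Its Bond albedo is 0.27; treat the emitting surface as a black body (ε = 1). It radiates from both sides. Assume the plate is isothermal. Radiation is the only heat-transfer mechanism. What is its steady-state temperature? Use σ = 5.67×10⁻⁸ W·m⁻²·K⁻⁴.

T ≈ 450 K

At equilibrium, absorbed power = emitted power.
Absorbing cross-section = A = 0.2660 m²; emitting surface = 2A = 0.5320 m² (ratio 2).
(1−a)S·A_cross = εσ·A_surf·T⁴  ⇒  T⁴ = (1−a)S/(2σ).
T⁴ = 0.730·6370/(2·5.67×10⁻⁸) = 4.101×10¹⁰ K⁴.
T = (4.101×10¹⁰)^(1/4).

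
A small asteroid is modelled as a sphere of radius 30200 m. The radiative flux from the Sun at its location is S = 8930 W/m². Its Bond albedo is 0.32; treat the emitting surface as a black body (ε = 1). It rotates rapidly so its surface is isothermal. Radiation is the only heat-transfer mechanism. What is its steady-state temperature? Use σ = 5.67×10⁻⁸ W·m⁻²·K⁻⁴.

T ≈ 405 K

At equilibrium, absorbed power = emitted power.
Absorbing cross-section = πr² = 2.865×10⁹ m²; emitting surface = 4πr² = 1.146×10¹⁰ m² (ratio 4).
(1−a)S·A_cross = εσ·A_surf·T⁴  ⇒  T⁴ = (1−a)S/(4σ).
T⁴ = 0.680·8930/(4·5.67×10⁻⁸) = 2.677×10¹⁰ K⁴.
T = (2.677×10¹⁰)^(1/4).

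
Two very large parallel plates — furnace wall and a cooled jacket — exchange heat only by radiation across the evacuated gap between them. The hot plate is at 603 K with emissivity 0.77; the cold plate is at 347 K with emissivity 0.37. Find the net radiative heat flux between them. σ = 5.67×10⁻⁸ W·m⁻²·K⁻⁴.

q ≈ 2220 W/m²

For two infinite grey parallel plates, q = σ(T₁⁴ − T₂⁴)/(1/ε₁ + 1/ε₂ − 1).
T₁⁴ − T₂⁴ = 1.322×10¹¹ − 1.450×10¹⁰ = 1.177×10¹¹ K⁴.
1/ε₁ + 1/ε₂ − 1 = 1.299 + 2.703 − 1 = 3.001.
q = 5.67×10⁻⁸ × 1.177×10¹¹ / 3.001.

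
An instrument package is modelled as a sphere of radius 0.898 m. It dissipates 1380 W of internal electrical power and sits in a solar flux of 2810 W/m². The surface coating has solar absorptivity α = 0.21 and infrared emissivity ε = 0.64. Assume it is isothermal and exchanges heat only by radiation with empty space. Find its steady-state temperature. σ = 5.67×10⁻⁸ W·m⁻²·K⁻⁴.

T ≈ 297 K

At steady state, absorbed solar power + internal power = radiated power.
Absorbed: α·S·A_cross = 0.21·2810·2.533 = 1495 W (cross-section πr²).
Total input = 1495 + 1380 = 2875 W.
Radiated: εσ·A_surf·T⁴ with A_surf = 4πr² = 10.13 m².
T⁴ = 2875/(0.64·5.67×10⁻⁸·10.13) = 7.818×10⁹ K⁴.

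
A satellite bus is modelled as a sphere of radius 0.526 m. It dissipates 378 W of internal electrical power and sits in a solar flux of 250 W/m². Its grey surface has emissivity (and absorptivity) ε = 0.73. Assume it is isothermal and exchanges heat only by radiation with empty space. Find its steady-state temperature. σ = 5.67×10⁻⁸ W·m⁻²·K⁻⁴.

At steady state, absorbed solar power + internal power = radiated power.
Absorbed: α·S·A_cross = 0.73·250·0.8692 = 158.6 W (cross-section πr²).
Total input = 158.6 + 378 = 536.6 W.
Radiated: εσ·A_surf·T⁴ with A_surf = 4πr² = 3.477 m².
T⁴ = 536.6/(0.73·5.67×10⁻⁸·3.477) = 3.729×10⁹ K⁴.

T ≈ 247 K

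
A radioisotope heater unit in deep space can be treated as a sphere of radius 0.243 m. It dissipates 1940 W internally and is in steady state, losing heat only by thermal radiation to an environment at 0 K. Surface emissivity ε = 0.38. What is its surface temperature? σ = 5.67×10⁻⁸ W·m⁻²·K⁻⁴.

Steady state: internal power = radiated power, P = εσA T⁴.
Radiating area A = 4πr² = 0.7420 m².
T⁴ = P/(εσA) = 1940/(0.38·5.67×10⁻⁸·0.7420) = 1.213×10¹¹ K⁴.
T = (1.213×10¹¹)^(1/4).

T ≈ 590 K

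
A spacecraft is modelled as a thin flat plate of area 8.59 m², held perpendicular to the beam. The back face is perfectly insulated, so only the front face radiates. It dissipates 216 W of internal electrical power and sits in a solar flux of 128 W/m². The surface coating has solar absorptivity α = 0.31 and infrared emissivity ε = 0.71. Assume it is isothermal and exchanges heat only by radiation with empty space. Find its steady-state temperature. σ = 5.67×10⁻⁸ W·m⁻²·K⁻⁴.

At steady state, absorbed solar power + internal power = radiated power.
Absorbed: α·S·A_cross = 0.31·128·8.590 = 340.9 W (cross-section A).
Total input = 340.9 + 216 = 556.9 W.
Radiated: εσ·A_surf·T⁴ with A_surf = A = 8.590 m².
T⁴ = 556.9/(0.71·5.67×10⁻⁸·8.590) = 1.610×10⁹ K⁴.

T ≈ 200 K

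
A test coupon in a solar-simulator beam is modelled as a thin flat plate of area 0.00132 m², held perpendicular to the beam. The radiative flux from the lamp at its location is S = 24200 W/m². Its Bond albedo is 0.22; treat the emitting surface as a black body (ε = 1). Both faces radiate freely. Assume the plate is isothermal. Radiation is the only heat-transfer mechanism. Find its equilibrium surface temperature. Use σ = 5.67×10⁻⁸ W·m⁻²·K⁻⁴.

At equilibrium, absorbed power = emitted power.
Absorbing cross-section = A = 0.001320 m²; emitting surface = 2A = 0.002640 m² (ratio 2).
(1−a)S·A_cross = εσ·A_surf·T⁴  ⇒  T⁴ = (1−a)S/(2σ).
T⁴ = 0.780·24200/(2·5.67×10⁻⁸) = 1.665×10¹¹ K⁴.
T = (1.665×10¹¹)^(1/4).

T ≈ 639 K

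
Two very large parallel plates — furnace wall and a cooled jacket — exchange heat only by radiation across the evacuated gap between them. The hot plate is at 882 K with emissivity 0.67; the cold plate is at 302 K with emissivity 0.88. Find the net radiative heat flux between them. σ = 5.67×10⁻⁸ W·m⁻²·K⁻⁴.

For two infinite grey parallel plates, q = σ(T₁⁴ − T₂⁴)/(1/ε₁ + 1/ε₂ − 1).
T₁⁴ − T₂⁴ = 6.052×10¹¹ − 8.318×10⁹ = 5.968×10¹¹ K⁴.
1/ε₁ + 1/ε₂ − 1 = 1.493 + 1.136 − 1 = 1.629.
q = 5.67×10⁻⁸ × 5.968×10¹¹ / 1.629.

q ≈ 20800 W/m²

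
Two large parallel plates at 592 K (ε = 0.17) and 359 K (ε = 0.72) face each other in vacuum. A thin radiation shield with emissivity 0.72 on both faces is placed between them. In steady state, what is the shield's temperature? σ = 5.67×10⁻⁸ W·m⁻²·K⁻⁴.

T_s ≈ 447 K

In steady state the net flux on the hot side equals that on the cold side.
σ(T₁⁴−T_s⁴)/D₁ = σ(T_s⁴−T₂⁴)/D₂, with D₁ = 1/ε₁+1/ε_s−1 = 6.271, D₂ = 1/ε_s+1/ε₂−1 = 1.778.
Solve for T_s⁴: T_s⁴ = (D₂·T₁⁴ + D₁·T₂⁴)/(D₁+D₂) = 4.007×10¹⁰ K⁴.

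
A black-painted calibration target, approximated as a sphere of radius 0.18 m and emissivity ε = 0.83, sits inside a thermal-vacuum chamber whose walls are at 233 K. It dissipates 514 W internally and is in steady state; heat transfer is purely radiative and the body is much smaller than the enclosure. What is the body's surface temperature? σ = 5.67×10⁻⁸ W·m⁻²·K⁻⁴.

T ≈ 415 K

For a small grey body in a large enclosure, net radiated power = εσA(T⁴ − T_w⁴).
Steady state: P = εσA(T⁴ − T_w⁴) with A = 4πr² = 0.4072 m².
T⁴ = P/(εσA) + T_w⁴ = 514/(0.83·5.67×10⁻⁸·0.4072) + (233)⁴
    = 2.683×10¹⁰ + 2.947×10⁹ = 2.977×10¹⁰ K⁴.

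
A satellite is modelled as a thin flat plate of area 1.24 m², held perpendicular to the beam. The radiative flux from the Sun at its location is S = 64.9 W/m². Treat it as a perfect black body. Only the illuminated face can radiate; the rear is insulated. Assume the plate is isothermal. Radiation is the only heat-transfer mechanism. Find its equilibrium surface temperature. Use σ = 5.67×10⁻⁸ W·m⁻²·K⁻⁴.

T ≈ 184 K

At equilibrium, absorbed power = emitted power.
Absorbing cross-section = A = 1.240 m²; emitting surface = A = 1.240 m² (ratio 1).
S·A_cross = εσ·A_surf·T⁴  ⇒  T⁴ = S/(1σ).
T⁴ = 1.00·64.9/(1·5.67×10⁻⁸) = 1.145×10⁹ K⁴.
T = (1.145×10⁹)^(1/4).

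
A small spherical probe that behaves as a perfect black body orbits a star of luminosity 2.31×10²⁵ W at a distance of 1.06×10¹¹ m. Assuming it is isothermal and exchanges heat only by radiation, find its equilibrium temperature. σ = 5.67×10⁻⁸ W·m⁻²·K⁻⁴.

T ≈ 164 K

First find the stellar flux at distance d: S = L/(4πd²) = 2.31×10²⁵/(4π·(1.06×10¹¹)²) = 163.6 W/m².
For an isothermal sphere, absorbed (1−a)S·πr² = emitted σ·4πr²·T⁴, so T⁴ = (1−a)S/(4σ).
T⁴ = 1.00·163.6/(4·5.67×10⁻⁸) = 7.214×10⁸ K⁴.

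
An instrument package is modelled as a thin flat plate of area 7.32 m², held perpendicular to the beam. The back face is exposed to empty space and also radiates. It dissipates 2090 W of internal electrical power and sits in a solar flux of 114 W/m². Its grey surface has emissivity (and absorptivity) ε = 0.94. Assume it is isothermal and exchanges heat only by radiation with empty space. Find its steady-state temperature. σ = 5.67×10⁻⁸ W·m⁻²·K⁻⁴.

T ≈ 246 K

At steady state, absorbed solar power + internal power = radiated power.
Absorbed: α·S·A_cross = 0.94·114·7.320 = 784.4 W (cross-section A).
Total input = 784.4 + 2090 = 2874 W.
Radiated: εσ·A_surf·T⁴ with A_surf = 2A = 14.64 m².
T⁴ = 2874/(0.94·5.67×10⁻⁸·14.64) = 3.684×10⁹ K⁴.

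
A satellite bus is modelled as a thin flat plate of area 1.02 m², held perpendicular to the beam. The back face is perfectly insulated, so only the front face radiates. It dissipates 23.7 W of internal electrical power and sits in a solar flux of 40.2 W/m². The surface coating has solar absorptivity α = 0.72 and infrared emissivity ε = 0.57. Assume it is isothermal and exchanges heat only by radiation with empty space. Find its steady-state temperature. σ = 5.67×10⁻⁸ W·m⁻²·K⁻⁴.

T ≈ 200 K

At steady state, absorbed solar power + internal power = radiated power.
Absorbed: α·S·A_cross = 0.72·40.2·1.020 = 29.52 W (cross-section A).
Total input = 29.52 + 23.7 = 53.22 W.
Radiated: εσ·A_surf·T⁴ with A_surf = A = 1.020 m².
T⁴ = 53.22/(0.57·5.67×10⁻⁸·1.020) = 1.615×10⁹ K⁴.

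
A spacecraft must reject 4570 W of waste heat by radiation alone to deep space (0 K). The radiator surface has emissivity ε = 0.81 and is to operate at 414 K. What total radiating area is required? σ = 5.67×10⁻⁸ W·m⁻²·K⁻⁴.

P = εσA T⁴ ⇒ A = P/(εσT⁴).
T⁴ = 2.938×10¹⁰ K⁴.
A = 4570/(0.81 × 5.67×10⁻⁸ × 2.938×10¹⁰).

A ≈ 3.39 m²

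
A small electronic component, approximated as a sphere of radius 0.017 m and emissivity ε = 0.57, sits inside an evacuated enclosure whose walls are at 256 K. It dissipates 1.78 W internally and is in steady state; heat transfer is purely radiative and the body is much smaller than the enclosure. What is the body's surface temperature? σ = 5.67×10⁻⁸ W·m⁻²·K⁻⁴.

T ≈ 373 K

For a small grey body in a large enclosure, net radiated power = εσA(T⁴ − T_w⁴).
Steady state: P = εσA(T⁴ − T_w⁴) with A = 4πr² = 0.003632 m².
T⁴ = P/(εσA) + T_w⁴ = 1.78/(0.57·5.67×10⁻⁸·0.003632) + (256)⁴
    = 1.517×10¹⁰ + 4.295×10⁹ = 1.946×10¹⁰ K⁴.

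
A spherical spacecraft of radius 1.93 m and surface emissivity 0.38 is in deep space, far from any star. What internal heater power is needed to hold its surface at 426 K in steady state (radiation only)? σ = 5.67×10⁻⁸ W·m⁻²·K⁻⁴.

P ≈ 33200 W

P = εσ·4πr²·T⁴.
4πr² = 46.81 m²; T⁴ = 3.293×10¹⁰ K⁴.
P = 0.38·5.67×10⁻⁸·46.81·3.293×10¹⁰.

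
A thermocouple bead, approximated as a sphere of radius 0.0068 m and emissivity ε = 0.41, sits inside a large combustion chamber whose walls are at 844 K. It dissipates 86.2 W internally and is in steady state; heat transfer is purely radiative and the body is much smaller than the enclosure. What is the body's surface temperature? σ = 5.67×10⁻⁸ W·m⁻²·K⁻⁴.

T ≈ 1620 K

For a small grey body in a large enclosure, net radiated power = εσA(T⁴ − T_w⁴).
Steady state: P = εσA(T⁴ − T_w⁴) with A = 4πr² = 5.811×10⁻⁴ m².
T⁴ = P/(εσA) + T_w⁴ = 86.2/(0.41·5.67×10⁻⁸·5.811×10⁻⁴) + (844)⁴
    = 6.381×10¹² + 5.074×10¹¹ = 6.889×10¹² K⁴.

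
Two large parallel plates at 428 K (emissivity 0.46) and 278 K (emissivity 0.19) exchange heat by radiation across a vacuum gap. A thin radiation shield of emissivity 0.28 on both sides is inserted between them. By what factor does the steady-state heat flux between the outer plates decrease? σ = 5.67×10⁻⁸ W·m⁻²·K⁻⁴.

Without shield: q₀ = σΔ(T⁴)/(1/ε₁+1/ε₂−1) with denominator 6.437.
With shield the two gaps are in series; the resistances add: (1/ε₁+1/ε_s−1)+(1/ε_s+1/ε₂−1) = 4.745+7.835 = 12.58.
Heat-flux ratio q₀/q = 12.58/6.437.

factor ≈ 1.95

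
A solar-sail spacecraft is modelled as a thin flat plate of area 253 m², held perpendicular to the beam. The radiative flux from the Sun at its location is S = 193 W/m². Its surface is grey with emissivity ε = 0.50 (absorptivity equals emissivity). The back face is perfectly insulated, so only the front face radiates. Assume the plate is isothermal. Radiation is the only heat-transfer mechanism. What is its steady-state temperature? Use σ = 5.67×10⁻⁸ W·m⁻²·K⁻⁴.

At equilibrium, absorbed power = emitted power.
Absorbing cross-section = A = 253.0 m²; emitting surface = A = 253.0 m² (ratio 1).
εS·A_cross = εσ·A_surf·T⁴  ⇒  T⁴ = S/(1σ)   (ε cancels).
T⁴ = 193/(1·5.67×10⁻⁸) = 3.404×10⁹ K⁴.
T = (3.404×10⁹)^(1/4).

T ≈ 242 K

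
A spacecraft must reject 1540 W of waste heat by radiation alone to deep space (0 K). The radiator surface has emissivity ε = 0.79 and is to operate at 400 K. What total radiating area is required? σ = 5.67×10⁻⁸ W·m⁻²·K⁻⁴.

P = εσA T⁴ ⇒ A = P/(εσT⁴).
T⁴ = 2.560×10¹⁰ K⁴.
A = 1540/(0.79 × 5.67×10⁻⁸ × 2.560×10¹⁰).

A ≈ 1.34 m²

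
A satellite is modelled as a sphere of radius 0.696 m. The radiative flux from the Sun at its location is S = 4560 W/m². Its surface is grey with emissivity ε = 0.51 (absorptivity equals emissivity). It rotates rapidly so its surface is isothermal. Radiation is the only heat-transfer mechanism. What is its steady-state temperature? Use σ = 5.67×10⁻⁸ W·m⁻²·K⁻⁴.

T ≈ 377 K

At equilibrium, absorbed power = emitted power.
Absorbing cross-section = πr² = 1.522 m²; emitting surface = 4πr² = 6.087 m² (ratio 4).
εS·A_cross = εσ·A_surf·T⁴  ⇒  T⁴ = S/(4σ)   (ε cancels).
T⁴ = 4560/(4·5.67×10⁻⁸) = 2.011×10¹⁰ K⁴.
T = (2.011×10¹⁰)^(1/4).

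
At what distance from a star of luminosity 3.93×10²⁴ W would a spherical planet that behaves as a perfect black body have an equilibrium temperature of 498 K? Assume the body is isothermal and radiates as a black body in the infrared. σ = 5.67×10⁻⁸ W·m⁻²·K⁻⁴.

For an isothermal black-emitting sphere, (1−a)S·πr² = σ·4πr²·T⁴ ⇒ S = 4σT⁴/(1−a).
S = 4·5.67×10⁻⁸·(498)⁴/1.00 = 13950 W/m².
Flux falls as S = L/(4πd²), so d = √(L/(4πS)) = √(3.93×10²⁴/(4π·13950)).

d ≈ 4.73×10⁹ m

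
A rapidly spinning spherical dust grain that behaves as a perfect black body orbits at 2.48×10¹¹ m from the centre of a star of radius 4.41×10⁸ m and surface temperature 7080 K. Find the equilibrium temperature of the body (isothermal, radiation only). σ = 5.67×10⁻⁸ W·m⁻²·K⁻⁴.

T ≈ 211 K

The star's surface emits σT_*⁴; at distance d the flux is S = σT_*⁴(R_*/d)².
S = 5.67×10⁻⁸·(7080)⁴·(4.41×10⁸/2.48×10¹¹)² = 450.5 W/m².
For an isothermal sphere T⁴ = (1−a)S/(4σ) = 1.986×10⁹ K⁴.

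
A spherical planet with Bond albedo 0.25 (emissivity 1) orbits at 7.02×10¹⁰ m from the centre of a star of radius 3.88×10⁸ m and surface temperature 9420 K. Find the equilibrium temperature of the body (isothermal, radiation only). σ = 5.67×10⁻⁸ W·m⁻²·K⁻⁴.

The star's surface emits σT_*⁴; at distance d the flux is S = σT_*⁴(R_*/d)².
S = 5.67×10⁻⁸·(9420)⁴·(3.88×10⁸/7.02×10¹⁰)² = 13640 W/m².
For an isothermal sphere T⁴ = (1−a)S/(4σ) = 4.510×10¹⁰ K⁴.

T ≈ 461 K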